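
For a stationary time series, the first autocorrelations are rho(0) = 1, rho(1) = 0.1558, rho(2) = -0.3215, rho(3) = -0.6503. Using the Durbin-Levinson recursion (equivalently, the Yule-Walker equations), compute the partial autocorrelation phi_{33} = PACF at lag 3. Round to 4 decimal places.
\phi_{33} = -0.6180

The PACF at lag k is phi_{kk}, the last component of the solution
to the Yule-Walker system G_k phi = r_k where
  (G_k)_{ij} = rho(|i - j|), (r_k)_i = rho(i), i,j = 1..k.
Equivalently, Durbin-Levinson gives phi_{kk} iteratively:
  phi_{11} = rho(1)
  phi_{kk} = [rho(k) - sum_{j=1..k-1} phi_{k-1,j} rho(k-j)]
            / [1 - sum_{j=1..k-1} phi_{k-1,j} rho(j)],
  phi_{k,j} = phi_{k-1,j} - phi_{kk} phi_{k-1,k-j},  j = 1..k-1.
Step k = 1:
  phi_11 = rho(1) = 0.1558.
Step k = 2:
  phi_22 = [rho(2) - phi_11 rho(1)] / [1 - phi_11 rho(1)] = [-0.3215 - (0.1558)(0.1558)] / [1 - (0.1558)(0.1558)]
         = -0.34577364 / 0.97572636 = -0.354376.
  Update: phi_21 = phi_11 - phi_22 phi_11 = 0.1558 - (-0.354376)(0.1558) = 0.211012.
Step k = 3:
  phi_33 = [rho(3) - phi_21 rho(2) - phi_22 rho(1)] / [1 - phi_21 rho(1) - phi_22 rho(2)]
    numerator   = -0.6503 - (0.211012)(-0.3215) - (-0.354376)(0.1558) = -0.52724801
    denominator = 1 - (0.211012)(0.1558) - (-0.354376)(-0.3215) = 0.85319261
  phi_33 = -0.52724801 / 0.85319261 = -0.618.
Therefore phi_{33} = -0.6180.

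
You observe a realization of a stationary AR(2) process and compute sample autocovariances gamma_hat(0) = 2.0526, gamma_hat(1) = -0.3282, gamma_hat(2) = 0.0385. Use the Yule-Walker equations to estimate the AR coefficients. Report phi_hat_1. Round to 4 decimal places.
\hat\phi_{1} = -0.1610

The Yule-Walker equations for an AR(p) process read, in matrix form,
  Gamma_p phi = r_p,   with   (Gamma_p)_{ij} = gamma(|i - j|),
                       (r_p)_i = gamma(i),   i,j = 1..p.
Substitute the sample gammas (Toeplitz matrix and right-hand side of size 2):
  Gamma_p = [[2.0526, -0.3282], [-0.3282, 2.0526]]
  r_p     = [-0.3282, 0.0385]
Written out:
  2.0526 phi_1 - 0.3282 phi_2 = -0.3282
  -0.3282 phi_1 + 2.0526 phi_2 = 0.0385
Solve by Cramer's rule:
  det = gamma(0)^2 - gamma(1)^2 = (2.0526)^2 - (-0.3282)^2 = 4.21316676 - 0.10771524 = 4.10545152
  phi_hat_1 = [gamma(1) gamma(0) - gamma(1) gamma(2)] / det = [(-0.3282)(2.0526) - (-0.3282)(0.0385)] / 4.10545152 = -0.66102762 / 4.10545152 = -0.161
  phi_hat_2 = [gamma(0) gamma(2) - gamma(1)^2] / det = [(2.0526)(0.0385) - (-0.3282)^2] / 4.10545152 = -0.02869014 / 4.10545152 = -0.007
So phi_hat = [-0.1610, -0.0070].
Therefore phi_hat_1 = -0.1610.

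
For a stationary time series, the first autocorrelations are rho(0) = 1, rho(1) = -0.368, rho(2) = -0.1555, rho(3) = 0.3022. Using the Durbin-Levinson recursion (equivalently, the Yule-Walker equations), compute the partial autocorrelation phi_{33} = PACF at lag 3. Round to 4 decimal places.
\phi_{33} = 0.1329

The PACF at lag k is phi_{kk}, the last component of the solution
to the Yule-Walker system G_k phi = r_k where
  (G_k)_{ij} = rho(|i - j|), (r_k)_i = rho(i), i,j = 1..k.
Equivalently, Durbin-Levinson gives phi_{kk} iteratively:
  phi_{11} = rho(1)
  phi_{kk} = [rho(k) - sum_{j=1..k-1} phi_{k-1,j} rho(k-j)]
            / [1 - sum_{j=1..k-1} phi_{k-1,j} rho(j)],
  phi_{k,j} = phi_{k-1,j} - phi_{kk} phi_{k-1,k-j},  j = 1..k-1.
Step k = 1:
  phi_11 = rho(1) = -0.368.
Step k = 2:
  phi_22 = [rho(2) - phi_11 rho(1)] / [1 - phi_11 rho(1)] = [-0.1555 - (-0.368)(-0.368)] / [1 - (-0.368)(-0.368)]
         = -0.290924 / 0.864576 = -0.336493.
  Update: phi_21 = phi_11 - phi_22 phi_11 = -0.368 - (-0.336493)(-0.368) = -0.49183.
Step k = 3:
  phi_33 = [rho(3) - phi_21 rho(2) - phi_22 rho(1)] / [1 - phi_21 rho(1) - phi_22 rho(2)]
    numerator   = 0.3022 - (-0.49183)(-0.1555) - (-0.336493)(-0.368) = 0.10189099
    denominator = 1 - (-0.49183)(-0.368) - (-0.336493)(-0.1555) = 0.76668203
  phi_33 = 0.10189099 / 0.76668203 = 0.1329.
Therefore phi_{33} = 0.1329.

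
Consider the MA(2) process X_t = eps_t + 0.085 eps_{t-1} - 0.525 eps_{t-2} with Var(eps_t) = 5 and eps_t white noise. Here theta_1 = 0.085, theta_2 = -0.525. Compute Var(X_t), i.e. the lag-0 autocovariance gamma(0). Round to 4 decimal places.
\gamma(0) = 6.4143

For an MA(q) process X_t = eps_t + sum_i theta_i eps_{t-i} with
Var(eps_t) = sigma^2, the variance is
  gamma(0) = sigma^2 * (1 + sum_i theta_i^2).
  sum_i theta_i^2 = (0.085)^2 + (-0.525)^2 = 0.007225 + 0.275625 = 0.28285.
  gamma(0) = 5 * (1 + 0.28285) = 5 * 1.28285 = 6.41425, which rounds to 6.4143.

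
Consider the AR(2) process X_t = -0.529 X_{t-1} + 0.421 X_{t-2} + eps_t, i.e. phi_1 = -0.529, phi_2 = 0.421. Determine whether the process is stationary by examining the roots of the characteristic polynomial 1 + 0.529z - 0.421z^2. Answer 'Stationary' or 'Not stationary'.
\text{Stationary}

The AR(p) characteristic polynomial is P(z) = 1 + 0.529z - 0.421z^2.
Stationarity requires all roots to lie outside the unit circle, i.e. |z| > 1 for every root.
Set 1 + (0.529) z + (-0.421) z^2 = 0, i.e. a z^2 + b z + c = 0 with a = -0.421, b = 0.529, c = 1.
Discriminant D = b^2 - 4ac = (0.529)^2 - 4*(-0.421)*1 = 0.279841 - (-1.684) = 1.963841.
D >= 0, so the roots are real: z = (-b +/- sqrt(D)) / (2a) = (-0.529 +/- 1.401371) / (-0.842).
  z_1 = (-0.529 + 1.401371) / (-0.842) = -1.0361,   |z_1| = 1.0361.
  z_2 = (-0.529 - 1.401371) / (-0.842) = 2.2926,   |z_2| = 2.2926.
Moduli of all roots: 1.0361, 2.2926.
All moduli strictly greater than 1? Yes.
Verdict: Stationary.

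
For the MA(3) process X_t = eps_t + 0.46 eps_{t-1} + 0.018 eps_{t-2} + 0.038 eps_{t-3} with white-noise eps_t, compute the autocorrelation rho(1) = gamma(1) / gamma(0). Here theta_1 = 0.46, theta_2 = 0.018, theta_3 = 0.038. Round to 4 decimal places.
\rho(1) = 0.3865

For an MA(q) process with theta_0 = 1, the autocovariance is
  gamma(k) = sigma^2 * sum_{i=0..q-k} theta_i * theta_{i+k},
and rho(k) = gamma(k) / gamma(0). Sigma^2 cancels.
  numerator   = (1)*(0.46) + (0.46)*(0.018) + (0.018)*(0.038) = 0.468964.
  denominator = (1)^2 + (0.46)^2 + (0.018)^2 + (0.038)^2 = 1.213368.
  rho(1) = 0.468964 / 1.213368 = 0.3865.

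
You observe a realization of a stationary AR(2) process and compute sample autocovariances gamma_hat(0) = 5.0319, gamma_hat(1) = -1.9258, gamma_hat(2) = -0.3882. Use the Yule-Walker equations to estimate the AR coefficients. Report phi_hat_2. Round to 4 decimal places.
\hat\phi_{2} = -0.2620

The Yule-Walker equations for an AR(p) process read, in matrix form,
  Gamma_p phi = r_p,   with   (Gamma_p)_{ij} = gamma(|i - j|),
                       (r_p)_i = gamma(i),   i,j = 1..p.
Substitute the sample gammas (Toeplitz matrix and right-hand side of size 2):
  Gamma_p = [[5.0319, -1.9258], [-1.9258, 5.0319]]
  r_p     = [-1.9258, -0.3882]
Written out:
  5.0319 phi_1 - 1.9258 phi_2 = -1.9258
  -1.9258 phi_1 + 5.0319 phi_2 = -0.3882
Solve by Cramer's rule:
  det = gamma(0)^2 - gamma(1)^2 = (5.0319)^2 - (-1.9258)^2 = 25.32001761 - 3.70870564 = 21.61131197
  phi_hat_1 = [gamma(1) gamma(0) - gamma(1) gamma(2)] / det = [(-1.9258)(5.0319) - (-1.9258)(-0.3882)] / 21.61131197 = -10.43802858 / 21.61131197 = -0.483
  phi_hat_2 = [gamma(0) gamma(2) - gamma(1)^2] / det = [(5.0319)(-0.3882) - (-1.9258)^2] / 21.61131197 = -5.66208922 / 21.61131197 = -0.262
So phi_hat = [-0.4830, -0.2620].
Therefore phi_hat_2 = -0.2620.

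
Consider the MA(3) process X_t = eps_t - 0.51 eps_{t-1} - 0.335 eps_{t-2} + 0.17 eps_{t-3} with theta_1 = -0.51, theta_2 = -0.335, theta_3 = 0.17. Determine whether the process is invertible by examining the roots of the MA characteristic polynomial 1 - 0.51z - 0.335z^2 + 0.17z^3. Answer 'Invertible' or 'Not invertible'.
\text{Invertible}

The MA(q) characteristic polynomial is P(z) = 1 - 0.51z - 0.335z^2 + 0.17z^3.
Invertibility requires all roots to lie outside the unit circle, i.e. |z| > 1 for every root.
Degree 3: look for a simple real root z0 first, then factor out (1 - z/z0) and solve the remaining quadratic.
Testing z0 = 2: P(2) = 1 + (-0.51)(2) + (-0.335)(2)^2 + (0.17)(2)^3
  = 1 + (-1.02) + (-1.34) + (1.36) = 0.  So z_0 = 2 is a root, |z_0| = 2.
Divide out the factor (1 - 0.5 z) = (1 - z/z0) (since 1/z0 = 0.5):
  P(z) = (1 - 0.5 z)(1 + (-0.01) z + (-0.34) z^2)
  [check: z-coef -0.01 - (0.5) = -0.51; z^2-coef -0.34 - (0.5)(-0.01) = -0.335; z^3-coef -(0.5)(-0.34) = 0.17.]
Remaining roots from the quadratic factor 1 + (-0.01) z + (-0.34) z^2:
  Set 1 + (-0.01) z + (-0.34) z^2 = 0, i.e. a z^2 + b z + c = 0 with a = -0.34, b = -0.01, c = 1.
  Discriminant D = b^2 - 4ac = (-0.01)^2 - 4*(-0.34)*1 = 0.0001 - (-1.36) = 1.3601.
  D >= 0, so the roots are real: z = (-b +/- sqrt(D)) / (2a) = (0.01 +/- 1.166233) / (-0.68).
    z_1 = (0.01 + 1.166233) / (-0.68) = -1.7298,   |z_1| = 1.7298.
    z_2 = (0.01 - 1.166233) / (-0.68) = 1.7003,   |z_2| = 1.7003.
Moduli of all roots: 2.0000, 1.7298, 1.7003.
All moduli strictly greater than 1? Yes.
Verdict: Invertible.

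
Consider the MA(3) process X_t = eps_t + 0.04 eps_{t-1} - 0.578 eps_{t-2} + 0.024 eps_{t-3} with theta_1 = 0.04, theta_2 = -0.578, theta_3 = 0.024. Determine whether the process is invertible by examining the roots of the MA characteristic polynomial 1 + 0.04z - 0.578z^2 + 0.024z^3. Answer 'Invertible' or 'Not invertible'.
\text{Invertible}

The MA(q) characteristic polynomial is P(z) = 1 + 0.04z - 0.578z^2 + 0.024z^3.
Invertibility requires all roots to lie outside the unit circle, i.e. |z| > 1 for every root.
Degree 3: look for a simple real root z0 first, then factor out (1 - z/z0) and solve the remaining quadratic.
Testing z0 = -1.25: P(-1.25) = 1 + (0.04)(-1.25) + (-0.578)(-1.25)^2 + (0.024)(-1.25)^3
  = 1 + (-0.05) + (-0.903125) + (-0.046875) = 0.  So z_0 = -1.25 is a root, |z_0| = 1.25.
Divide out the factor (1 + 0.8 z) = (1 - z/z0) (since 1/z0 = -0.8):
  P(z) = (1 + 0.8 z)(1 + (-0.76) z + (0.03) z^2)
  [check: z-coef -0.76 - (-0.8) = 0.04; z^2-coef 0.03 - (-0.8)(-0.76) = -0.578; z^3-coef -(-0.8)(0.03) = 0.024.]
Remaining roots from the quadratic factor 1 + (-0.76) z + (0.03) z^2:
  Set 1 + (-0.76) z + (0.03) z^2 = 0, i.e. a z^2 + b z + c = 0 with a = 0.03, b = -0.76, c = 1.
  Discriminant D = b^2 - 4ac = (-0.76)^2 - 4*(0.03)*1 = 0.5776 - (0.12) = 0.4576.
  D >= 0, so the roots are real: z = (-b +/- sqrt(D)) / (2a) = (0.76 +/- 0.676461) / (0.06).
    z_1 = (0.76 + 0.676461) / (0.06) = 23.941,   |z_1| = 23.941.
    z_2 = (0.76 - 0.676461) / (0.06) = 1.3923,   |z_2| = 1.3923.
Moduli of all roots: 1.2500, 23.9410, 1.3923.
All moduli strictly greater than 1? Yes.
Verdict: Invertible.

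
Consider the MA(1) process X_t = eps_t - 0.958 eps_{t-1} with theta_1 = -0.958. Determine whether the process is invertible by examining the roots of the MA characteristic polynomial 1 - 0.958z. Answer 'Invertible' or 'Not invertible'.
\text{Invertible}

The MA(q) characteristic polynomial is P(z) = 1 - 0.958z.
Invertibility requires all roots to lie outside the unit circle, i.e. |z| > 1 for every root.
This is linear in z: 1 + (-0.958) z = 0  =>  z = -1/(-0.958) = 1.043841,  |z| = 1.043841.
Moduli of all roots: 1.0438.
All moduli strictly greater than 1? Yes.
Verdict: Invertible.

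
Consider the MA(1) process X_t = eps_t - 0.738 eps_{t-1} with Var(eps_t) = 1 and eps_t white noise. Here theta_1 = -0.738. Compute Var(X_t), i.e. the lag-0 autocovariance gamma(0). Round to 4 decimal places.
\gamma(0) = 1.5446

For an MA(q) process X_t = eps_t + sum_i theta_i eps_{t-i} with
Var(eps_t) = sigma^2, the variance is
  gamma(0) = sigma^2 * (1 + sum_i theta_i^2).
  sum_i theta_i^2 = (-0.738)^2 = 0.544644.
  gamma(0) = 1 * (1 + 0.544644) = 1 * 1.544644 = 1.544644, which rounds to 1.5446.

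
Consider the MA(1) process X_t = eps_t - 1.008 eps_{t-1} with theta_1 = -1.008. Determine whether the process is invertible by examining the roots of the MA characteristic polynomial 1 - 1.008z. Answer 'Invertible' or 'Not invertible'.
\text{Not invertible}

The MA(q) characteristic polynomial is P(z) = 1 - 1.008z.
Invertibility requires all roots to lie outside the unit circle, i.e. |z| > 1 for every root.
This is linear in z: 1 + (-1.008) z = 0  =>  z = -1/(-1.008) = 0.992063,  |z| = 0.992063.
Moduli of all roots: 0.9921.
All moduli strictly greater than 1? No.
Verdict: Not invertible.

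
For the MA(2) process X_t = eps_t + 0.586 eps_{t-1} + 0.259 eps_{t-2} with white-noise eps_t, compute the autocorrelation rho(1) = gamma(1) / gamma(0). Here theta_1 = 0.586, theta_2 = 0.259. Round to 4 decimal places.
\rho(1) = 0.5231

For an MA(q) process with theta_0 = 1, the autocovariance is
  gamma(k) = sigma^2 * sum_{i=0..q-k} theta_i * theta_{i+k},
and rho(k) = gamma(k) / gamma(0). Sigma^2 cancels.
  numerator   = (1)*(0.586) + (0.586)*(0.259) = 0.737774.
  denominator = (1)^2 + (0.586)^2 + (0.259)^2 = 1.410477.
  rho(1) = 0.737774 / 1.410477 = 0.5231.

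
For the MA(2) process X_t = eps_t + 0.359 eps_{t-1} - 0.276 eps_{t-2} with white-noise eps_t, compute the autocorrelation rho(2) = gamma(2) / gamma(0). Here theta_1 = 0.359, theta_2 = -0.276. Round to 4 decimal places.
\rho(2) = -0.2290

For an MA(q) process with theta_0 = 1, the autocovariance is
  gamma(k) = sigma^2 * sum_{i=0..q-k} theta_i * theta_{i+k},
and rho(k) = gamma(k) / gamma(0). Sigma^2 cancels.
  numerator   = (1)*(-0.276) = -0.276.
  denominator = (1)^2 + (0.359)^2 + (-0.276)^2 = 1.205057.
  rho(2) = -0.276 / 1.205057 = -0.2290.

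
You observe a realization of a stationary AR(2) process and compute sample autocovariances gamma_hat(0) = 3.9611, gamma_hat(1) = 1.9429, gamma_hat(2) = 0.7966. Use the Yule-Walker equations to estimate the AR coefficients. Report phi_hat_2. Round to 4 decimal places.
\hat\phi_{2} = -0.0520

The Yule-Walker equations for an AR(p) process read, in matrix form,
  Gamma_p phi = r_p,   with   (Gamma_p)_{ij} = gamma(|i - j|),
                       (r_p)_i = gamma(i),   i,j = 1..p.
Substitute the sample gammas (Toeplitz matrix and right-hand side of size 2):
  Gamma_p = [[3.9611, 1.9429], [1.9429, 3.9611]]
  r_p     = [1.9429, 0.7966]
Written out:
  3.9611 phi_1 + 1.9429 phi_2 = 1.9429
  1.9429 phi_1 + 3.9611 phi_2 = 0.7966
Solve by Cramer's rule:
  det = gamma(0)^2 - gamma(1)^2 = (3.9611)^2 - (1.9429)^2 = 15.69031321 - 3.77486041 = 11.9154528
  phi_hat_1 = [gamma(1) gamma(0) - gamma(1) gamma(2)] / det = [(1.9429)(3.9611) - (1.9429)(0.7966)] / 11.9154528 = 6.14830705 / 11.9154528 = 0.516
  phi_hat_2 = [gamma(0) gamma(2) - gamma(1)^2] / det = [(3.9611)(0.7966) - (1.9429)^2] / 11.9154528 = -0.61944815 / 11.9154528 = -0.052
So phi_hat = [0.5160, -0.0520].
Therefore phi_hat_2 = -0.0520.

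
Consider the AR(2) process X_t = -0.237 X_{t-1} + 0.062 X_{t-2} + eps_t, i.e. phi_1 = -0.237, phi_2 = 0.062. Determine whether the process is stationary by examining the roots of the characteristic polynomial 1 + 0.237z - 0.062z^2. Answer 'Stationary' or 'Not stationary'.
\text{Stationary}

The AR(p) characteristic polynomial is P(z) = 1 + 0.237z - 0.062z^2.
Stationarity requires all roots to lie outside the unit circle, i.e. |z| > 1 for every root.
Set 1 + (0.237) z + (-0.062) z^2 = 0, i.e. a z^2 + b z + c = 0 with a = -0.062, b = 0.237, c = 1.
Discriminant D = b^2 - 4ac = (0.237)^2 - 4*(-0.062)*1 = 0.056169 - (-0.248) = 0.304169.
D >= 0, so the roots are real: z = (-b +/- sqrt(D)) / (2a) = (-0.237 +/- 0.551515) / (-0.124).
  z_1 = (-0.237 + 0.551515) / (-0.124) = -2.5364,   |z_1| = 2.5364.
  z_2 = (-0.237 - 0.551515) / (-0.124) = 6.359,   |z_2| = 6.359.
Moduli of all roots: 2.5364, 6.3590.
All moduli strictly greater than 1? Yes.
Verdict: Stationary.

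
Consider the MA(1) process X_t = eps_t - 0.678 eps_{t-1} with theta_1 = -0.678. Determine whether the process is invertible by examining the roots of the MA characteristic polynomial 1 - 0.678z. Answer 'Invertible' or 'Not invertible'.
\text{Invertible}

The MA(q) characteristic polynomial is P(z) = 1 - 0.678z.
Invertibility requires all roots to lie outside the unit circle, i.e. |z| > 1 for every root.
This is linear in z: 1 + (-0.678) z = 0  =>  z = -1/(-0.678) = 1.474926,  |z| = 1.474926.
Moduli of all roots: 1.4749.
All moduli strictly greater than 1? Yes.
Verdict: Invertible.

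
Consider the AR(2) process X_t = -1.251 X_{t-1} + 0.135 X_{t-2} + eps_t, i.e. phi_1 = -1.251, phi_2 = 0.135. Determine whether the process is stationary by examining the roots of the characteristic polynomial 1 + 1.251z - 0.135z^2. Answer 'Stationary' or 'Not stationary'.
\text{Not stationary}

The AR(p) characteristic polynomial is P(z) = 1 + 1.251z - 0.135z^2.
Stationarity requires all roots to lie outside the unit circle, i.e. |z| > 1 for every root.
Set 1 + (1.251) z + (-0.135) z^2 = 0, i.e. a z^2 + b z + c = 0 with a = -0.135, b = 1.251, c = 1.
Discriminant D = b^2 - 4ac = (1.251)^2 - 4*(-0.135)*1 = 1.565001 - (-0.54) = 2.105001.
D >= 0, so the roots are real: z = (-b +/- sqrt(D)) / (2a) = (-1.251 +/- 1.450862) / (-0.27).
  z_1 = (-1.251 + 1.450862) / (-0.27) = -0.7402,   |z_1| = 0.7402.
  z_2 = (-1.251 - 1.450862) / (-0.27) = 10.0069,   |z_2| = 10.0069.
Moduli of all roots: 0.7402, 10.0069.
All moduli strictly greater than 1? No.
Verdict: Not stationary.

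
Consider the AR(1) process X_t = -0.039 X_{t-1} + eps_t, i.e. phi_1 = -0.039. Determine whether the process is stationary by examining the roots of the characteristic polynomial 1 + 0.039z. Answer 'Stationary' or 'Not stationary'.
\text{Stationary}

The AR(p) characteristic polynomial is P(z) = 1 + 0.039z.
Stationarity requires all roots to lie outside the unit circle, i.e. |z| > 1 for every root.
This is linear in z: 1 + (0.039) z = 0  =>  z = -1/(0.039) = -25.641026,  |z| = 25.641026.
Moduli of all roots: 25.6410.
All moduli strictly greater than 1? Yes.
Verdict: Stationary.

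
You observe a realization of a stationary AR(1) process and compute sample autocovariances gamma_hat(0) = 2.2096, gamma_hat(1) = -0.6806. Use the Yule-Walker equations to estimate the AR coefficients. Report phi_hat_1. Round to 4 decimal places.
\hat\phi_{1} = -0.3080

The Yule-Walker equations for an AR(p) process read, in matrix form,
  Gamma_p phi = r_p,   with   (Gamma_p)_{ij} = gamma(|i - j|),
                       (r_p)_i = gamma(i),   i,j = 1..p.
Substitute the sample gammas (Toeplitz matrix and right-hand side of size 1):
  Gamma_p = [[2.2096]]
  r_p     = [-0.6806]
With p = 1 this is the single equation gamma(0) phi_1 = gamma(1):
  phi_hat_1 = gamma(1) / gamma(0) = -0.6806 / 2.2096 = -0.3080.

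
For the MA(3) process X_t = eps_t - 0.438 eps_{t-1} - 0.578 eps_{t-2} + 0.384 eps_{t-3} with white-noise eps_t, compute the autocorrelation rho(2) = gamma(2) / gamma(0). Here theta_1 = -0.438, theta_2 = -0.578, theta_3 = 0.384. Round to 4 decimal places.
\rho(2) = -0.4459

For an MA(q) process with theta_0 = 1, the autocovariance is
  gamma(k) = sigma^2 * sum_{i=0..q-k} theta_i * theta_{i+k},
and rho(k) = gamma(k) / gamma(0). Sigma^2 cancels.
  numerator   = (1)*(-0.578) + (-0.438)*(0.384) = -0.746192.
  denominator = (1)^2 + (-0.438)^2 + (-0.578)^2 + (0.384)^2 = 1.673384.
  rho(2) = -0.746192 / 1.673384 = -0.4459.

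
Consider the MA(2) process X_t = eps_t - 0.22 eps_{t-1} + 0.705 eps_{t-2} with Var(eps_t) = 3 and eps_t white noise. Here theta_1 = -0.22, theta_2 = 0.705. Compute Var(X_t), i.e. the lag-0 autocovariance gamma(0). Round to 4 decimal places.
\gamma(0) = 4.6363

For an MA(q) process X_t = eps_t + sum_i theta_i eps_{t-i} with
Var(eps_t) = sigma^2, the variance is
  gamma(0) = sigma^2 * (1 + sum_i theta_i^2).
  sum_i theta_i^2 = (-0.22)^2 + (0.705)^2 = 0.0484 + 0.497025 = 0.545425.
  gamma(0) = 3 * (1 + 0.545425) = 3 * 1.545425 = 4.636275, which rounds to 4.6363.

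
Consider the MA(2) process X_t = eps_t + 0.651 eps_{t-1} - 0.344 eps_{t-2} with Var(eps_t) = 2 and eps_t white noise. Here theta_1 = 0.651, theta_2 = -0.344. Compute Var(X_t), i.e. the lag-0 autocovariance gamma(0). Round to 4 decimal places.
\gamma(0) = 3.0843

For an MA(q) process X_t = eps_t + sum_i theta_i eps_{t-i} with
Var(eps_t) = sigma^2, the variance is
  gamma(0) = sigma^2 * (1 + sum_i theta_i^2).
  sum_i theta_i^2 = (0.651)^2 + (-0.344)^2 = 0.423801 + 0.118336 = 0.542137.
  gamma(0) = 2 * (1 + 0.542137) = 2 * 1.542137 = 3.084274, which rounds to 3.0843.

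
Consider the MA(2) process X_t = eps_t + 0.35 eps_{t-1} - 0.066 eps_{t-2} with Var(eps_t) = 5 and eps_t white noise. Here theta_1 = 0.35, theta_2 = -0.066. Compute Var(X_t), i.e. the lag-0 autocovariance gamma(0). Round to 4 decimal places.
\gamma(0) = 5.6343

For an MA(q) process X_t = eps_t + sum_i theta_i eps_{t-i} with
Var(eps_t) = sigma^2, the variance is
  gamma(0) = sigma^2 * (1 + sum_i theta_i^2).
  sum_i theta_i^2 = (0.35)^2 + (-0.066)^2 = 0.1225 + 0.004356 = 0.126856.
  gamma(0) = 5 * (1 + 0.126856) = 5 * 1.126856 = 5.63428, which rounds to 5.6343.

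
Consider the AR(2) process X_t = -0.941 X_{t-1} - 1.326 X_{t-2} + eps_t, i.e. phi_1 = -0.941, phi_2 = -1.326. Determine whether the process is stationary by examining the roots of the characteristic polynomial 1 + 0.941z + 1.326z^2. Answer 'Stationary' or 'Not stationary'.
\text{Not stationary}

The AR(p) characteristic polynomial is P(z) = 1 + 0.941z + 1.326z^2.
Stationarity requires all roots to lie outside the unit circle, i.e. |z| > 1 for every root.
Set 1 + (0.941) z + (1.326) z^2 = 0, i.e. a z^2 + b z + c = 0 with a = 1.326, b = 0.941, c = 1.
Discriminant D = b^2 - 4ac = (0.941)^2 - 4*(1.326)*1 = 0.885481 - (5.304) = -4.418519.
D < 0, so the roots are the complex-conjugate pair z = (-b +/- i sqrt(-D)) / (2a) = -0.3548 +/- 0.7926i.
For a conjugate pair |z|^2 = z * conj(z) = (product of roots) = c/a = 1/(1.326) = 0.754148, so |z| = sqrt(0.754148) = 0.8684 for both roots.
Moduli of all roots: 0.8684, 0.8684.
All moduli strictly greater than 1? No.
Verdict: Not stationary.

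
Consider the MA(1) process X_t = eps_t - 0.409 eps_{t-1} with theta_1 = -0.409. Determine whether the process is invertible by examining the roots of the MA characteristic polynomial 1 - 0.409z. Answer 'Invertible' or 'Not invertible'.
\text{Invertible}

The MA(q) characteristic polynomial is P(z) = 1 - 0.409z.
Invertibility requires all roots to lie outside the unit circle, i.e. |z| > 1 for every root.
This is linear in z: 1 + (-0.409) z = 0  =>  z = -1/(-0.409) = 2.444988,  |z| = 2.444988.
Moduli of all roots: 2.4450.
All moduli strictly greater than 1? Yes.
Verdict: Invertible.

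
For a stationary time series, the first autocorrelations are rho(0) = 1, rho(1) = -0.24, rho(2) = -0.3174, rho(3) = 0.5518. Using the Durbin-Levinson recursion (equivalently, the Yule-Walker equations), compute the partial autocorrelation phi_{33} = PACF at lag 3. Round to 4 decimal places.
\phi_{33} = 0.4410

The PACF at lag k is phi_{kk}, the last component of the solution
to the Yule-Walker system G_k phi = r_k where
  (G_k)_{ij} = rho(|i - j|), (r_k)_i = rho(i), i,j = 1..k.
Equivalently, Durbin-Levinson gives phi_{kk} iteratively:
  phi_{11} = rho(1)
  phi_{kk} = [rho(k) - sum_{j=1..k-1} phi_{k-1,j} rho(k-j)]
            / [1 - sum_{j=1..k-1} phi_{k-1,j} rho(j)],
  phi_{k,j} = phi_{k-1,j} - phi_{kk} phi_{k-1,k-j},  j = 1..k-1.
Step k = 1:
  phi_11 = rho(1) = -0.24.
Step k = 2:
  phi_22 = [rho(2) - phi_11 rho(1)] / [1 - phi_11 rho(1)] = [-0.3174 - (-0.24)(-0.24)] / [1 - (-0.24)(-0.24)]
         = -0.375 / 0.9424 = -0.39792.
  Update: phi_21 = phi_11 - phi_22 phi_11 = -0.24 - (-0.39792)(-0.24) = -0.335501.
Step k = 3:
  phi_33 = [rho(3) - phi_21 rho(2) - phi_22 rho(1)] / [1 - phi_21 rho(1) - phi_22 rho(2)]
    numerator   = 0.5518 - (-0.335501)(-0.3174) - (-0.39792)(-0.24) = 0.34981118
    denominator = 1 - (-0.335501)(-0.24) - (-0.39792)(-0.3174) = 0.79317992
  phi_33 = 0.34981118 / 0.79317992 = 0.441.
Therefore phi_{33} = 0.4410.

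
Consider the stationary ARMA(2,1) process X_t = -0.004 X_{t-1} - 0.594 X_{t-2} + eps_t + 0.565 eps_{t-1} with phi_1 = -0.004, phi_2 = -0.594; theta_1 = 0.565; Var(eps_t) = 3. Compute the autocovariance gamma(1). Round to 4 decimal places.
\gamma(1) = 1.0480

Multiply the model equation by X_{t-k} and take expectations. With theta_0 = psi_0 = 1 and psi_j the MA(infinity) weights, this gives
  gamma(k) - sum_i phi_i gamma(k-i) = c_k,
  c_k = sigma^2 * sum_{j=k..q} theta_j psi_{j-k}   (c_k = 0 for k > q),
using gamma(-m) = gamma(m).
psi-weights needed (psi_j = theta_j + sum_i phi_i psi_{j-i}):
  psi_1 = theta_1 + phi_1 = 0.565 + (-0.004) = 0.561
Right-hand sides:
  c_0 = sigma^2 (1 + theta_1 psi_1) = 3 * (1 + (0.565)(0.561)) = 3 * 1.316965 = 3.950895
  c_1 = sigma^2 theta_1 = 3 * (0.565) = 1.695
  c_2 = 0
Equations for k = 0, 1, 2 (AR order 2, c_2 = 0):
  (E0) gamma(0) = phi_1 gamma(1) + phi_2 gamma(2) + c_0
  (E1) gamma(1) = phi_1 gamma(0) + phi_2 gamma(1) + c_1
  (E2) gamma(2) = phi_1 gamma(1) + phi_2 gamma(0)
From (E1): gamma(1) = A gamma(0) + B with
  A = phi_1 / (1 - phi_2) = -0.004 / 1.594 = -0.002509,   B = c_1 / (1 - phi_2) = 1.695 / 1.594 = 1.063363.
Insert (E2) into (E0): gamma(0) (1 - phi_2^2) = phi_1 (1 + phi_2) gamma(1) + c_0.
  phi_1 (1 + phi_2) = (-0.004)(0.406) = -0.001624,   1 - phi_2^2 = 0.647164.
Replace gamma(1) by A gamma(0) + B and collect gamma(0):
  gamma(0) [0.647164 - (-0.001624)(-0.002509)] = (-0.001624)(1.063363) + 3.950895
  gamma(0) * 0.64716 = 3.949168
  gamma(0) = 3.949168 / 0.64716 = 6.102306.
  gamma(1) = A gamma(0) + B = (-0.002509)(6.102306) + (1.063363) = 1.048049.
Therefore gamma(1) = 1.0480 (to 4 decimal places).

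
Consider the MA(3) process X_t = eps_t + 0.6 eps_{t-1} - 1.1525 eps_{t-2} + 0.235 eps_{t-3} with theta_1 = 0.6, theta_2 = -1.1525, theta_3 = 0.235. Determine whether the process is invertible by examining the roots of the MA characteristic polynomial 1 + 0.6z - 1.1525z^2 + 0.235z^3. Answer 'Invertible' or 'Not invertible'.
\text{Not invertible}

The MA(q) characteristic polynomial is P(z) = 1 + 0.6z - 1.1525z^2 + 0.235z^3.
Invertibility requires all roots to lie outside the unit circle, i.e. |z| > 1 for every root.
Degree 3: look for a simple real root z0 first, then factor out (1 - z/z0) and solve the remaining quadratic.
Testing z0 = 4: P(4) = 1 + (0.6)(4) + (-1.1525)(4)^2 + (0.235)(4)^3
  = 1 + (2.4) + (-18.44) + (15.04) = 0.  So z_0 = 4 is a root, |z_0| = 4.
Divide out the factor (1 - 0.25 z) = (1 - z/z0) (since 1/z0 = 0.25):
  P(z) = (1 - 0.25 z)(1 + (0.85) z + (-0.94) z^2)
  [check: z-coef 0.85 - (0.25) = 0.6; z^2-coef -0.94 - (0.25)(0.85) = -1.1525; z^3-coef -(0.25)(-0.94) = 0.235.]
Remaining roots from the quadratic factor 1 + (0.85) z + (-0.94) z^2:
  Set 1 + (0.85) z + (-0.94) z^2 = 0, i.e. a z^2 + b z + c = 0 with a = -0.94, b = 0.85, c = 1.
  Discriminant D = b^2 - 4ac = (0.85)^2 - 4*(-0.94)*1 = 0.7225 - (-3.76) = 4.4825.
  D >= 0, so the roots are real: z = (-b +/- sqrt(D)) / (2a) = (-0.85 +/- 2.117192) / (-1.88).
    z_1 = (-0.85 + 2.117192) / (-1.88) = -0.674,   |z_1| = 0.674.
    z_2 = (-0.85 - 2.117192) / (-1.88) = 1.5783,   |z_2| = 1.5783.
Moduli of all roots: 4.0000, 0.6740, 1.5783.
All moduli strictly greater than 1? No.
Verdict: Not invertible.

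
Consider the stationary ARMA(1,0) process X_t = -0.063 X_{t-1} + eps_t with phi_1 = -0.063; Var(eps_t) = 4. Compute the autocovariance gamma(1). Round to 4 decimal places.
\gamma(1) = -0.2530

Multiply the model equation by X_{t-k} and take expectations. With theta_0 = psi_0 = 1 and psi_j the MA(infinity) weights, this gives
  gamma(k) - sum_i phi_i gamma(k-i) = c_k,
  c_k = sigma^2 * sum_{j=k..q} theta_j psi_{j-k}   (c_k = 0 for k > q),
using gamma(-m) = gamma(m).
Pure AR (q = 0): c_0 = sigma^2 = 4, c_k = 0 for k >= 1.
Equations for k = 0 and k = 1 (AR order 1):
  gamma(0) = phi_1 gamma(1) + c_0
  gamma(1) = phi_1 gamma(0) + c_1
Substituting the second into the first: gamma(0) (1 - phi_1^2) = c_0 + phi_1 c_1, so
  gamma(0) = c_0 / (1 - phi_1^2) = 4 / (1 - (-0.063)^2) = 4 / 0.996031 = 4.015939.
  gamma(1) = phi_1 gamma(0) = (-0.063)(4.015939) = -0.253004.
Therefore gamma(1) = -0.2530 (to 4 decimal places).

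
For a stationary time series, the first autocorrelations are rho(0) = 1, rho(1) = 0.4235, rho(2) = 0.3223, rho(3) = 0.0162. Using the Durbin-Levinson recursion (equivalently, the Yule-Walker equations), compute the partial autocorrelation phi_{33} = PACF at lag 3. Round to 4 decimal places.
\phi_{33} = -0.2140

The PACF at lag k is phi_{kk}, the last component of the solution
to the Yule-Walker system G_k phi = r_k where
  (G_k)_{ij} = rho(|i - j|), (r_k)_i = rho(i), i,j = 1..k.
Equivalently, Durbin-Levinson gives phi_{kk} iteratively:
  phi_{11} = rho(1)
  phi_{kk} = [rho(k) - sum_{j=1..k-1} phi_{k-1,j} rho(k-j)]
            / [1 - sum_{j=1..k-1} phi_{k-1,j} rho(j)],
  phi_{k,j} = phi_{k-1,j} - phi_{kk} phi_{k-1,k-j},  j = 1..k-1.
Step k = 1:
  phi_11 = rho(1) = 0.4235.
Step k = 2:
  phi_22 = [rho(2) - phi_11 rho(1)] / [1 - phi_11 rho(1)] = [0.3223 - (0.4235)(0.4235)] / [1 - (0.4235)(0.4235)]
         = 0.14294775 / 0.82064775 = 0.174189.
  Update: phi_21 = phi_11 - phi_22 phi_11 = 0.4235 - (0.174189)(0.4235) = 0.349731.
Step k = 3:
  phi_33 = [rho(3) - phi_21 rho(2) - phi_22 rho(1)] / [1 - phi_21 rho(1) - phi_22 rho(2)]
    numerator   = 0.0162 - (0.349731)(0.3223) - (0.174189)(0.4235) = -0.17028731
    denominator = 1 - (0.349731)(0.4235) - (0.174189)(0.3223) = 0.79574783
  phi_33 = -0.17028731 / 0.79574783 = -0.214.
Therefore phi_{33} = -0.2140.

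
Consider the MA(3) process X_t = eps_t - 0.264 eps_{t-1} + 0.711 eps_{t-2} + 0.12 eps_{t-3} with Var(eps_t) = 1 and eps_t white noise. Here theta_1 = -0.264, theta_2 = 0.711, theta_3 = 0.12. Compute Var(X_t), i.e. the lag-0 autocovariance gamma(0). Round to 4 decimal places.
\gamma(0) = 1.5896

For an MA(q) process X_t = eps_t + sum_i theta_i eps_{t-i} with
Var(eps_t) = sigma^2, the variance is
  gamma(0) = sigma^2 * (1 + sum_i theta_i^2).
  sum_i theta_i^2 = (-0.264)^2 + (0.711)^2 + (0.12)^2 = 0.069696 + 0.505521 + 0.0144 = 0.589617.
  gamma(0) = 1 * (1 + 0.589617) = 1 * 1.589617 = 1.589617, which rounds to 1.5896.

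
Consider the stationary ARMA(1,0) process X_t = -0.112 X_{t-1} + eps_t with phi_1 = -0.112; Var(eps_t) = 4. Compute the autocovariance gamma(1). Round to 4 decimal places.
\gamma(1) = -0.4537

Multiply the model equation by X_{t-k} and take expectations. With theta_0 = psi_0 = 1 and psi_j the MA(infinity) weights, this gives
  gamma(k) - sum_i phi_i gamma(k-i) = c_k,
  c_k = sigma^2 * sum_{j=k..q} theta_j psi_{j-k}   (c_k = 0 for k > q),
using gamma(-m) = gamma(m).
Pure AR (q = 0): c_0 = sigma^2 = 4, c_k = 0 for k >= 1.
Equations for k = 0 and k = 1 (AR order 1):
  gamma(0) = phi_1 gamma(1) + c_0
  gamma(1) = phi_1 gamma(0) + c_1
Substituting the second into the first: gamma(0) (1 - phi_1^2) = c_0 + phi_1 c_1, so
  gamma(0) = c_0 / (1 - phi_1^2) = 4 / (1 - (-0.112)^2) = 4 / 0.987456 = 4.050813.
  gamma(1) = phi_1 gamma(0) = (-0.112)(4.050813) = -0.453691.
Therefore gamma(1) = -0.4537 (to 4 decimal places).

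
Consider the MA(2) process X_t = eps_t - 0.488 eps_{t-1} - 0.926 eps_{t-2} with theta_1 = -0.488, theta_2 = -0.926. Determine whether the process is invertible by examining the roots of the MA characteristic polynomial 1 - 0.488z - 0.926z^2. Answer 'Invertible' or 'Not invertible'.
\text{Not invertible}

The MA(q) characteristic polynomial is P(z) = 1 - 0.488z - 0.926z^2.
Invertibility requires all roots to lie outside the unit circle, i.e. |z| > 1 for every root.
Set 1 + (-0.488) z + (-0.926) z^2 = 0, i.e. a z^2 + b z + c = 0 with a = -0.926, b = -0.488, c = 1.
Discriminant D = b^2 - 4ac = (-0.488)^2 - 4*(-0.926)*1 = 0.238144 - (-3.704) = 3.942144.
D >= 0, so the roots are real: z = (-b +/- sqrt(D)) / (2a) = (0.488 +/- 1.985483) / (-1.852).
  z_1 = (0.488 + 1.985483) / (-1.852) = -1.3356,   |z_1| = 1.3356.
  z_2 = (0.488 - 1.985483) / (-1.852) = 0.8086,   |z_2| = 0.8086.
Moduli of all roots: 1.3356, 0.8086.
All moduli strictly greater than 1? No.
Verdict: Not invertible.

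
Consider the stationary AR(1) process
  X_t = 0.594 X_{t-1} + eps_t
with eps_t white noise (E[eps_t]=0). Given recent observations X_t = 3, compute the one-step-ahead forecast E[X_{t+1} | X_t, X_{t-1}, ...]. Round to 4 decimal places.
E[X_{t+1} \mid \mathcal F_t] = 1.7820

For an AR(p) model X_t = c + sum_i phi_i X_{t-i} + eps_t, the
one-step-ahead conditional mean is
  E[X_{t+1} | X_t, ...] = c + sum_i phi_i X_{t+1-i}.
Substitute known values:
  E[X_{t+1} | ...] = (0.594) * (3)
                   = 1.7820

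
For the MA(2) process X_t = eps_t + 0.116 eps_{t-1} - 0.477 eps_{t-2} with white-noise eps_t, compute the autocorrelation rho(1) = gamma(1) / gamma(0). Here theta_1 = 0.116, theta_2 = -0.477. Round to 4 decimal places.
\rho(1) = 0.0489

For an MA(q) process with theta_0 = 1, the autocovariance is
  gamma(k) = sigma^2 * sum_{i=0..q-k} theta_i * theta_{i+k},
and rho(k) = gamma(k) / gamma(0). Sigma^2 cancels.
  numerator   = (1)*(0.116) + (0.116)*(-0.477) = 0.060668.
  denominator = (1)^2 + (0.116)^2 + (-0.477)^2 = 1.240985.
  rho(1) = 0.060668 / 1.240985 = 0.0489.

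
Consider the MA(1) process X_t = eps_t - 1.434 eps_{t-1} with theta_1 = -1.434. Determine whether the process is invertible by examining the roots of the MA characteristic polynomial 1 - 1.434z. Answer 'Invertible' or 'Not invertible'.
\text{Not invertible}

The MA(q) characteristic polynomial is P(z) = 1 - 1.434z.
Invertibility requires all roots to lie outside the unit circle, i.e. |z| > 1 for every root.
This is linear in z: 1 + (-1.434) z = 0  =>  z = -1/(-1.434) = 0.69735,  |z| = 0.69735.
Moduli of all roots: 0.6974.
All moduli strictly greater than 1? No.
Verdict: Not invertible.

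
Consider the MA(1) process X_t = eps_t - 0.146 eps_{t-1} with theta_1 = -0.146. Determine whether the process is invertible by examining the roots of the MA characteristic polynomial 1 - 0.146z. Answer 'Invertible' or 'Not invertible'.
\text{Invertible}

The MA(q) characteristic polynomial is P(z) = 1 - 0.146z.
Invertibility requires all roots to lie outside the unit circle, i.e. |z| > 1 for every root.
This is linear in z: 1 + (-0.146) z = 0  =>  z = -1/(-0.146) = 6.849315,  |z| = 6.849315.
Moduli of all roots: 6.8493.
All moduli strictly greater than 1? Yes.
Verdict: Invertible.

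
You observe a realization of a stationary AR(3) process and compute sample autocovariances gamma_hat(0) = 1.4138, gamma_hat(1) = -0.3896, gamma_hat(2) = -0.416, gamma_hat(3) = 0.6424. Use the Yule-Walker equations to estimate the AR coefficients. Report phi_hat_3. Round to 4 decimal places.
\hat\phi_{3} = 0.2970

The Yule-Walker equations for an AR(p) process read, in matrix form,
  Gamma_p phi = r_p,   with   (Gamma_p)_{ij} = gamma(|i - j|),
                       (r_p)_i = gamma(i),   i,j = 1..p.
Substitute the sample gammas (Toeplitz matrix and right-hand side of size 3):
  Gamma_p = [[1.4138, -0.3896, -0.416], [-0.3896, 1.4138, -0.3896], [-0.416, -0.3896, 1.4138]]
  r_p     = [-0.3896, -0.416, 0.6424]
Written out (R1..R3):
  (R1) 1.4138 phi_1 - 0.3896 phi_2 - 0.416 phi_3 = -0.3896
  (R2) -0.3896 phi_1 + 1.4138 phi_2 - 0.3896 phi_3 = -0.416
  (R3) -0.416 phi_1 - 0.3896 phi_2 + 1.4138 phi_3 = 0.6424
Gaussian elimination:
  R2 <- R2 - (-0.3896/1.4138) R1 = R2 - (-0.275569) R1:  1.306438 phi_2 - 0.504237 phi_3 = -0.523362
  R3 <- R3 - (-0.416/1.4138) R1 = R3 - (-0.294242) R1:  -0.504237 phi_2 + 1.291395 phi_3 = 0.527763
  R3 <- R3 - (-0.504237/1.306438) R2 = R3 - (-0.385963) R2:  1.096778 phi_3 = 0.325765
Back-substitution:
  phi_hat_3 = 0.325765 / 1.096778 = 0.29702
  phi_hat_2 = (-0.523362 - (-0.504237)(0.29702)) / 1.306438 = -0.285963
  phi_hat_1 = (-0.3896 - (-0.3896)(-0.285963) - (-0.416)(0.29702)) / 1.4138 = -0.266976
So phi_hat = [-0.2670, -0.2860, 0.2970].
Therefore phi_hat_3 = 0.2970.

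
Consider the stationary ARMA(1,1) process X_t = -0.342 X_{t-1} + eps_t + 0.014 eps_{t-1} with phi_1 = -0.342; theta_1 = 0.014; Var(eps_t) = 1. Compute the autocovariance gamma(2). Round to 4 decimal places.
\gamma(2) = 0.1264

Multiply the model equation by X_{t-k} and take expectations. With theta_0 = psi_0 = 1 and psi_j the MA(infinity) weights, this gives
  gamma(k) - sum_i phi_i gamma(k-i) = c_k,
  c_k = sigma^2 * sum_{j=k..q} theta_j psi_{j-k}   (c_k = 0 for k > q),
using gamma(-m) = gamma(m).
psi-weights needed (psi_j = theta_j + sum_i phi_i psi_{j-i}):
  psi_1 = theta_1 + phi_1 = 0.014 + (-0.342) = -0.328
Right-hand sides:
  c_0 = sigma^2 (1 + theta_1 psi_1) = 1 * (1 + (0.014)(-0.328)) = 1 * 0.995408 = 0.995408
  c_1 = sigma^2 theta_1 = 1 * (0.014) = 0.014
  c_2 = 0
Equations for k = 0 and k = 1 (AR order 1):
  gamma(0) = phi_1 gamma(1) + c_0
  gamma(1) = phi_1 gamma(0) + c_1
Substituting the second into the first: gamma(0) (1 - phi_1^2) = c_0 + phi_1 c_1, so
  gamma(0) = (c_0 + phi_1 c_1) / (1 - phi_1^2) = (0.995408 + (-0.342)(0.014)) / (1 - (-0.342)^2) = 0.99062 / 0.883036 = 1.121834.
  gamma(1) = phi_1 gamma(0) + c_1 = (-0.342)(1.121834) + (0.014) = -0.369667.
For k = 2 (> q): gamma(2) = phi_1 gamma(1) = (-0.342)(-0.369667) = 0.126426.
Therefore gamma(2) = 0.1264 (to 4 decimal places).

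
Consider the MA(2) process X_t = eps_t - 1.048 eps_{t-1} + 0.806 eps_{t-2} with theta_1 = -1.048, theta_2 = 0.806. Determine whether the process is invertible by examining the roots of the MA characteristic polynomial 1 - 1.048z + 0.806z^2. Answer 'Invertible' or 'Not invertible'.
\text{Invertible}

The MA(q) characteristic polynomial is P(z) = 1 - 1.048z + 0.806z^2.
Invertibility requires all roots to lie outside the unit circle, i.e. |z| > 1 for every root.
Set 1 + (-1.048) z + (0.806) z^2 = 0, i.e. a z^2 + b z + c = 0 with a = 0.806, b = -1.048, c = 1.
Discriminant D = b^2 - 4ac = (-1.048)^2 - 4*(0.806)*1 = 1.098304 - (3.224) = -2.125696.
D < 0, so the roots are the complex-conjugate pair z = (-b +/- i sqrt(-D)) / (2a) = 0.6501 +/- 0.9045i.
For a conjugate pair |z|^2 = z * conj(z) = (product of roots) = c/a = 1/(0.806) = 1.240695, so |z| = sqrt(1.240695) = 1.1139 for both roots.
Moduli of all roots: 1.1139, 1.1139.
All moduli strictly greater than 1? Yes.
Verdict: Invertible.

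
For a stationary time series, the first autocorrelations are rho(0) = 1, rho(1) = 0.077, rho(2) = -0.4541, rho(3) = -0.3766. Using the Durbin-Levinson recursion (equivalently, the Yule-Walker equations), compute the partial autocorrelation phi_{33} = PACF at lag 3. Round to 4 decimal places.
\phi_{33} = -0.3710

The PACF at lag k is phi_{kk}, the last component of the solution
to the Yule-Walker system G_k phi = r_k where
  (G_k)_{ij} = rho(|i - j|), (r_k)_i = rho(i), i,j = 1..k.
Equivalently, Durbin-Levinson gives phi_{kk} iteratively:
  phi_{11} = rho(1)
  phi_{kk} = [rho(k) - sum_{j=1..k-1} phi_{k-1,j} rho(k-j)]
            / [1 - sum_{j=1..k-1} phi_{k-1,j} rho(j)],
  phi_{k,j} = phi_{k-1,j} - phi_{kk} phi_{k-1,k-j},  j = 1..k-1.
Step k = 1:
  phi_11 = rho(1) = 0.077.
Step k = 2:
  phi_22 = [rho(2) - phi_11 rho(1)] / [1 - phi_11 rho(1)] = [-0.4541 - (0.077)(0.077)] / [1 - (0.077)(0.077)]
         = -0.460029 / 0.994071 = -0.462773.
  Update: phi_21 = phi_11 - phi_22 phi_11 = 0.077 - (-0.462773)(0.077) = 0.112634.
Step k = 3:
  phi_33 = [rho(3) - phi_21 rho(2) - phi_22 rho(1)] / [1 - phi_21 rho(1) - phi_22 rho(2)]
    numerator   = -0.3766 - (0.112634)(-0.4541) - (-0.462773)(0.077) = -0.28981962
    denominator = 1 - (0.112634)(0.077) - (-0.462773)(-0.4541) = 0.7811821
  phi_33 = -0.28981962 / 0.7811821 = -0.371.
Therefore phi_{33} = -0.3710.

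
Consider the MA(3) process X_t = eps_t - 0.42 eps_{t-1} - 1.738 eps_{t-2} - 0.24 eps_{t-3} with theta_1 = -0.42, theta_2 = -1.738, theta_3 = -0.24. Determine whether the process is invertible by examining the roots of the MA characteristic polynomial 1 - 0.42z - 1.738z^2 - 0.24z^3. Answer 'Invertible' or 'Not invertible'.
\text{Not invertible}

The MA(q) characteristic polynomial is P(z) = 1 - 0.42z - 1.738z^2 - 0.24z^3.
Invertibility requires all roots to lie outside the unit circle, i.e. |z| > 1 for every root.
Degree 3: look for a simple real root z0 first, then factor out (1 - z/z0) and solve the remaining quadratic.
Testing z0 = 0.625: P(0.625) = 1 + (-0.42)(0.625) + (-1.738)(0.625)^2 + (-0.24)(0.625)^3
  = 1 + (-0.2625) + (-0.678906) + (-0.058594) = 0.  So z_0 = 0.625 is a root, |z_0| = 0.625.
Divide out the factor (1 - 1.6 z) = (1 - z/z0) (since 1/z0 = 1.6):
  P(z) = (1 - 1.6 z)(1 + (1.18) z + (0.15) z^2)
  [check: z-coef 1.18 - (1.6) = -0.42; z^2-coef 0.15 - (1.6)(1.18) = -1.738; z^3-coef -(1.6)(0.15) = -0.24.]
Remaining roots from the quadratic factor 1 + (1.18) z + (0.15) z^2:
  Set 1 + (1.18) z + (0.15) z^2 = 0, i.e. a z^2 + b z + c = 0 with a = 0.15, b = 1.18, c = 1.
  Discriminant D = b^2 - 4ac = (1.18)^2 - 4*(0.15)*1 = 1.3924 - (0.6) = 0.7924.
  D >= 0, so the roots are real: z = (-b +/- sqrt(D)) / (2a) = (-1.18 +/- 0.890169) / (0.3).
    z_1 = (-1.18 + 0.890169) / (0.3) = -0.9661,   |z_1| = 0.9661.
    z_2 = (-1.18 - 0.890169) / (0.3) = -6.9006,   |z_2| = 6.9006.
Moduli of all roots: 0.6250, 0.9661, 6.9006.
All moduli strictly greater than 1? No.
Verdict: Not invertible.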